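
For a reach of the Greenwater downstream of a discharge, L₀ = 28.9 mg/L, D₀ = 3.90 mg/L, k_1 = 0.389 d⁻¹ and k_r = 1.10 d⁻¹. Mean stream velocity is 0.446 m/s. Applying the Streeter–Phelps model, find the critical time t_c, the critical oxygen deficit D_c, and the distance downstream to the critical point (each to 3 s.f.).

With k_r/k_1 = 2.828 and 1 − D₀(k_r−k_1)/(k_1 L₀) = 0.7533,
t_c = ln(2.828 × 0.7533) / (1.10 − 0.389) = ln(2.130) / 0.7110 = 0.7563/0.7110 = 1.064 d.
D_c = (k_1/k_r) L₀ e^(−k_1 t_c) = (0.389/1.10) × 28.9 × e^(−0.389×1.064) = 0.3536 × 28.9 × 0.6612 = 6.757 mg/L.
x_c = v t_c = 0.446 m/s × 1.064 d × 86400 s/d = 40990 m ≈ 41.0 km.

t_c ≈ 1.06 d; D_c ≈ 6.76 mg/L; x_c ≈ 41.0 km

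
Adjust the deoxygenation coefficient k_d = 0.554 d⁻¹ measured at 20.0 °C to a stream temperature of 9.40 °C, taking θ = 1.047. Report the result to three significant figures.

k_d(T₂) = k_d(T₁) · θ^(T₂−T₁) = 0.554 × 1.047^(9.40−20.0)
= 0.554 × 1.047^-10.6 = 0.554 × 0.6146 = 0.3405 d⁻¹.

k_d ≈ 0.340 d⁻¹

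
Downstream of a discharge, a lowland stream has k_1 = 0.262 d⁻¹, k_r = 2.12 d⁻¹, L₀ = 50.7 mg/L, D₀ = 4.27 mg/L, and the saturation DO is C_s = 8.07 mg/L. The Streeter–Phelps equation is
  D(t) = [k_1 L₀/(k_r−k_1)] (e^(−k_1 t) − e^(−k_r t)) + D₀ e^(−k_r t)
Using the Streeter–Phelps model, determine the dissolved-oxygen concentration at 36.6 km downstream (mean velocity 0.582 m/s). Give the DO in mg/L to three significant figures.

DO ≈ 2.78 mg/L

Travel time t = x/v = 36.6 km / (0.582 m/s) = 36600 m / 0.582 m/s = 62890 s = 0.7279 d.
k_1 L₀/(k_r−k_1) = 0.262×50.7/(2.12−0.262) = 13.28/1.858 = 7.149 mg/L.
e^(−k_1 t) = e^(−0.262×0.7279) = 0.8264; e^(−k_r t) = e^(−2.12×0.7279) = 0.2137.
D = 7.149 × (0.8264 − 0.2137) + 4.27 × 0.2137 = 4.380 + 0.9126 = 5.293 mg/L.
DO = C_s − D = 8.07 − 5.293 = 2.777 mg/L.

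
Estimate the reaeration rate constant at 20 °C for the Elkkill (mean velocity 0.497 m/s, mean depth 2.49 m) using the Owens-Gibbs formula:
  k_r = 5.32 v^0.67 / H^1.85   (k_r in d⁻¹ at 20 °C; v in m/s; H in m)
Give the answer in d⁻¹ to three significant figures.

k_r ≈ 0.616 d⁻¹

k_r = 5.32 × 0.497^0.67 / 2.49^1.85 = 5.32 × 0.6260 / 5.407 = 0.6159 d⁻¹.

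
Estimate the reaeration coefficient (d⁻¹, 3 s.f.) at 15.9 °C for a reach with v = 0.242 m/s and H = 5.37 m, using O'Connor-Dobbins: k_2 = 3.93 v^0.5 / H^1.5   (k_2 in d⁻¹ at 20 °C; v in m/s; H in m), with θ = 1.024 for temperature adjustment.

k_2(20) = 3.93 × 0.242^0.5 / 5.37^1.5 = 3.93 × 0.4919 / 12.44 = 0.1554 d⁻¹.
k_2(15.9) = 0.1554 × 1.024^(15.9−20) = 0.1554 × 0.9073 = 0.1410 d⁻¹.

k_2 ≈ 0.141 d⁻¹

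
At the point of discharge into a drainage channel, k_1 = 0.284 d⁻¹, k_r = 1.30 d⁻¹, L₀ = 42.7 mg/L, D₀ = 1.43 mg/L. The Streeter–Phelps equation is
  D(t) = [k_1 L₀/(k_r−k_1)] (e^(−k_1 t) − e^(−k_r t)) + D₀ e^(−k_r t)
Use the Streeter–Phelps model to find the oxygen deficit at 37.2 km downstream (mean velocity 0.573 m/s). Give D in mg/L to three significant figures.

D ≈ 5.69 mg/L

Travel time t = x/v = 37.2 km / (0.573 m/s) = 37200 m / 0.573 m/s = 64920 s = 0.7514 d.
k_1 L₀/(k_r−k_1) = 0.284×42.7/(1.30−0.284) = 12.13/1.016 = 11.94 mg/L.
e^(−k_1 t) = e^(−0.284×0.7514) = 0.8078; e^(−k_r t) = e^(−1.30×0.7514) = 0.3765.
D = 11.94 × (0.8078 − 0.3765) + 1.43 × 0.3765 = 5.148 + 0.5384 = 5.687 mg/L.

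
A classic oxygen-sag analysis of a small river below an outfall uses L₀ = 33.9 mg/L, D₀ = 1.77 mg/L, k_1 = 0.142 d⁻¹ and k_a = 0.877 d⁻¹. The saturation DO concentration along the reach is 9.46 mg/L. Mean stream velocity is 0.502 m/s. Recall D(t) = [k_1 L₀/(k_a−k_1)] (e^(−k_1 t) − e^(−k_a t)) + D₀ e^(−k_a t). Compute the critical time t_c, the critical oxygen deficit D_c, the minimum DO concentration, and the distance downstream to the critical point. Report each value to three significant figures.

At the critical point dD/dt = 0, so k_1 L₀ e^(−k_1 t) = k_a D. Substituting D(t) from the Streeter–Phelps equation and solving for t gives
t_c = ln[(k_a/k_1)(1 − D₀(k_a−k_1)/(k_1 L₀))] / (k_a−k_1).
Here k_a−k_1 = 0.7350 d⁻¹ and 1 − D₀(k_a−k_1)/(k_1 L₀) = 1 − 1.77×0.7350/(0.142×33.9) = 0.7297, so
t_c = ln(6.176 × 0.7297) / 0.7350 = 1.506 / 0.7350 = 2.048 d.
L(t_c) = L₀ e^(−k_1 t_c) = 33.9 × 0.7476 = 25.34 mg/L, and at the critical point k_a D_c = k_1 L, so D_c = (0.142/0.877) × 25.34 = 4.104 mg/L.
Minimum DO = C_s − D_c = 9.46 − 4.104 = 5.356 mg/L.
x_c = v t_c = 0.502 m/s × 2.048 d × 86400 s/d = 88850 m ≈ 88.8 km.

t_c ≈ 2.05 d; D_c ≈ 4.10 mg/L; min DO ≈ 5.36 mg/L; x_c ≈ 88.8 km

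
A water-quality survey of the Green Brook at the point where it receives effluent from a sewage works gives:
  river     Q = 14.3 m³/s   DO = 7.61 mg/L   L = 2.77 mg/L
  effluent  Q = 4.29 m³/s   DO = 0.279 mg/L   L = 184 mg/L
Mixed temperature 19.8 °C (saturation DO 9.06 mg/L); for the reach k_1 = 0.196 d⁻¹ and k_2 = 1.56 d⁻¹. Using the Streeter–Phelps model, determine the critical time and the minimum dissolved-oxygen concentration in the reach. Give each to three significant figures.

Mixed DO = (14.3×7.61 + 4.29×0.279)/(14.3+4.29) = 110.0/18.59 = 5.918 mg/L.
Mixed L₀ = (14.3×2.77 + 4.29×184)/(18.59) = 829.0/18.59 = 44.59 mg/L.
Initial deficit D₀ = C_s − DO₀ = 9.06 − 5.918 = 3.142 mg/L.
t_c = (1/1.364) ln[(1.56/0.196)(1 − 3.142×1.364/(0.196×44.59))] = 0.7331 × ln(4.057) = 1.027 d.
D_c = (0.196/1.56) × 44.59 × e^(−0.196×1.027) = 0.1256 × 44.59 × 0.8177 = 4.581 mg/L.
Minimum DO = 9.06 − 4.581 = 4.479 mg/L.

t_c ≈ 1.03 d; minimum DO ≈ 4.48 mg/L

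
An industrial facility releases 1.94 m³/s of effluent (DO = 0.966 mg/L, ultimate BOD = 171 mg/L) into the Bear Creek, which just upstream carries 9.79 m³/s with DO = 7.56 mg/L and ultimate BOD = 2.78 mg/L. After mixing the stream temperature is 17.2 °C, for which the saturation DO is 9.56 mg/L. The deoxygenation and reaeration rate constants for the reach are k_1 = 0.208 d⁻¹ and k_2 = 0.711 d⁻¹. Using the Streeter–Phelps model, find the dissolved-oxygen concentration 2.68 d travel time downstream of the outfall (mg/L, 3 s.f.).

Mixed DO = (9.79×7.56 + 1.94×0.966)/(9.79+1.94) = 75.89/11.73 = 6.469 mg/L.
Mixed L₀ = (9.79×2.78 + 1.94×171)/(11.73) = 359.0/11.73 = 30.60 mg/L.
Initial deficit D₀ = C_s − DO₀ = 9.56 − 6.469 = 3.091 mg/L.
D(2.68) = [0.208×30.60/(0.711−0.208)](e^(−0.208×2.68) − e^(−0.711×2.68)) + 3.091 e^(−0.711×2.68)
= 12.65 × (0.5727 − 0.1488) + 3.091 × 0.1488 = 5.824 mg/L.
DO = 9.56 − 5.824 = 3.736 mg/L.

DO ≈ 3.74 mg/L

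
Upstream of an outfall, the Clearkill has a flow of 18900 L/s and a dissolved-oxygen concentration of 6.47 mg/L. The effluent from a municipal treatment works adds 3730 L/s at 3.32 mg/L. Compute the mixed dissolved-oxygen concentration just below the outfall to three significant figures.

Flow-weighted mixing: C = (Q_r C_r + Q_w C_w)/(Q_r + Q_w)
= (18900×6.47 + 3730×3.32)/(18900 + 3730) = 134700/22630 = 5.951 mg/L.

5.95 mg/L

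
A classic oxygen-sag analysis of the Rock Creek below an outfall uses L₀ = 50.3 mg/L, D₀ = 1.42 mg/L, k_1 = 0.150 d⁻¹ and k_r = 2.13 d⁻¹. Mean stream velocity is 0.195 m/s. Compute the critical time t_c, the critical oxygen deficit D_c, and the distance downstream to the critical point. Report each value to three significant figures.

t_c ≈ 1.10 d; D_c ≈ 3.00 mg/L; x_c ≈ 18.6 km

With k_r/k_1 = 14.20 and 1 − D₀(k_r−k_1)/(k_1 L₀) = 0.6274,
t_c = ln(14.20 × 0.6274) / (2.13 − 0.150) = ln(8.908) / 1.980 = 2.187/1.980 = 1.105 d.
D_c = (k_1/k_r) L₀ e^(−k_1 t_c) = (0.150/2.13) × 50.3 × e^(−0.150×1.105) = 0.07042 × 50.3 × 0.8473 = 3.001 mg/L.
x_c = v t_c = 0.195 m/s × 1.105 d × 86400 s/d = 18610 m ≈ 18.6 km.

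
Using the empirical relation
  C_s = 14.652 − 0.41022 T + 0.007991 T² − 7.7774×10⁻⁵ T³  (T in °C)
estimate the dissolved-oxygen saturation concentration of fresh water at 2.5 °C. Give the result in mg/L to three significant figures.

C_s ≈ 13.7 mg/L

C_s = 14.652 − 0.41022×2.5 + 0.007991×2.5² − 7.7774×10⁻⁵×2.5³ = 13.68 mg/L.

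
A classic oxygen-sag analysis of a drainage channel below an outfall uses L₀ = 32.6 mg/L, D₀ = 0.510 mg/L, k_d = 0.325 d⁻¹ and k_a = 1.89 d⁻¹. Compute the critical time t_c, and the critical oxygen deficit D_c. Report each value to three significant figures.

t_c ≈ 1.07 d; D_c ≈ 3.95 mg/L

t_c = [1/(k_a−k_d)] ln[(k_a/k_d)(1 − D₀(k_a−k_d)/(k_d L₀))]
= [1/(1.89−0.325)] ln[(1.89/0.325)(1 − 0.510×1.565/(0.325×32.6))]
= (1/1.565) ln[5.815 × 0.9247] = 0.6390 × ln(5.377) = 0.6390 × 1.682 = 1.075 d.
L(t_c) = L₀ e^(−k_d t_c) = 32.6 × 0.7052 = 22.99 mg/L, and at the critical point k_a D_c = k_d L, so D_c = (0.325/1.89) × 22.99 = 3.953 mg/L.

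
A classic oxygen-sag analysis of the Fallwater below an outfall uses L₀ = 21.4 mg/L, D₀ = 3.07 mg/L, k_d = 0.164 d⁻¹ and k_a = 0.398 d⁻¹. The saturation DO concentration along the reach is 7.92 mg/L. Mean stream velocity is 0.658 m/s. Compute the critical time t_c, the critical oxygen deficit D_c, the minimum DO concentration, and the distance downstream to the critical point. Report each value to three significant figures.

t_c ≈ 2.81 d; D_c ≈ 5.56 mg/L; min DO ≈ 2.36 mg/L; x_c ≈ 160 km

t_c = [1/(k_a−k_d)] ln[(k_a/k_d)(1 − D₀(k_a−k_d)/(k_d L₀))]
= [1/(0.398−0.164)] ln[(0.398/0.164)(1 − 3.07×0.2340/(0.164×21.4))]
= (1/0.2340) ln[2.427 × 0.7953] = 4.274 × ln(1.930) = 4.274 × 0.6576 = 2.810 d.
L(t_c) = L₀ e^(−k_d t_c) = 21.4 × 0.6307 = 13.50 mg/L, and at the critical point k_a D_c = k_d L, so D_c = (0.164/0.398) × 13.50 = 5.562 mg/L.
Minimum DO = C_s − D_c = 7.92 − 5.562 = 2.358 mg/L.
x_c = v t_c = 0.658 m/s × 2.810 d × 86400 s/d = 159800 m ≈ 160 km.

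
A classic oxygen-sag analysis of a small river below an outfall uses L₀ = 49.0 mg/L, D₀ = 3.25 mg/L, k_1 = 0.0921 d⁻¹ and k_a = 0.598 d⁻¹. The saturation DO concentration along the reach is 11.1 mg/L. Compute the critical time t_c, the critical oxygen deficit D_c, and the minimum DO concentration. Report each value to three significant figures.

t_c ≈ 2.80 d; D_c ≈ 5.83 mg/L; min DO ≈ 5.27 mg/L

With k_a/k_1 = 6.493 and 1 − D₀(k_a−k_1)/(k_1 L₀) = 0.6357,
t_c = ln(6.493 × 0.6357) / (0.598 − 0.0921) = ln(4.127) / 0.5059 = 1.418/0.5059 = 2.802 d.
L(t_c) = L₀ e^(−k_1 t_c) = 49.0 × 0.7725 = 37.85 mg/L, and at the critical point k_a D_c = k_1 L, so D_c = (0.0921/0.598) × 37.85 = 5.830 mg/L.
Minimum DO = C_s − D_c = 11.1 − 5.830 = 5.270 mg/L.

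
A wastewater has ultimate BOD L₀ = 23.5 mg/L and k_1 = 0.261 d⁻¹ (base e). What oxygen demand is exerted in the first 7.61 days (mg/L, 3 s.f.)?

y ≈ 20.3 mg/L

y_t = L₀(1 − e^(−k_1 t)) = 23.5 × (1 − e^(−0.261×7.61))
= 23.5 × (1 − 0.1372) = 23.5 × 0.8628 = 20.28 mg/L.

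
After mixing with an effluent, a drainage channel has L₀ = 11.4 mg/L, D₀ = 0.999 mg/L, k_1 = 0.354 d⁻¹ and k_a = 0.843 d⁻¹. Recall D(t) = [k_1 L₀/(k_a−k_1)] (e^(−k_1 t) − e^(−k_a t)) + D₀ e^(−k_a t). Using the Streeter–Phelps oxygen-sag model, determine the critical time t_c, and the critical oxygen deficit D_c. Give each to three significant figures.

At the critical point dD/dt = 0, so k_1 L₀ e^(−k_1 t) = k_a D. Substituting D(t) from the Streeter–Phelps equation and solving for t gives
t_c = ln[(k_a/k_1)(1 − D₀(k_a−k_1)/(k_1 L₀))] / (k_a−k_1).
Here k_a−k_1 = 0.4890 d⁻¹ and 1 − D₀(k_a−k_1)/(k_1 L₀) = 1 − 0.999×0.4890/(0.354×11.4) = 0.8789, so
t_c = ln(2.381 × 0.8789) / 0.4890 = 0.7386 / 0.4890 = 1.511 d.
D_c = (k_1/k_a) L₀ e^(−k_1 t_c) = (0.354/0.843) × 11.4 × e^(−0.354×1.511) = 0.4199 × 11.4 × 0.5858 = 2.804 mg/L.

t_c ≈ 1.51 d; D_c ≈ 2.80 mg/L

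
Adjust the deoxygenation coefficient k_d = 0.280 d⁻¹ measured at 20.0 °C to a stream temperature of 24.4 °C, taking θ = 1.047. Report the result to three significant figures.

k_d ≈ 0.343 d⁻¹

k_d(T₂) = k_d(T₁) · θ^(T₂−T₁) = 0.280 × 1.047^(24.4−20.0)
= 0.280 × 1.047^4.40 = 0.280 × 1.224 = 0.3427 d⁻¹.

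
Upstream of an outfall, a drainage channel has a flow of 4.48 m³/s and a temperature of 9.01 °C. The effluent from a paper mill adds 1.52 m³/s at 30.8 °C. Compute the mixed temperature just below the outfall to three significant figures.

14.5 °C

Flow-weighted mixing: C = (Q_r C_r + Q_w C_w)/(Q_r + Q_w)
= (4.48×9.01 + 1.52×30.8)/(4.48 + 1.52) = 87.18/6.000 = 14.53 °C.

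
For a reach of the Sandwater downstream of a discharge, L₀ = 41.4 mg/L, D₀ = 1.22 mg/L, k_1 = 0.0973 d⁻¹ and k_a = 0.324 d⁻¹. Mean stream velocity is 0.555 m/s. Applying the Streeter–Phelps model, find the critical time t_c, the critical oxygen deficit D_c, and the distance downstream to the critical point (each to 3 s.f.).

t_c ≈ 4.99 d; D_c ≈ 7.65 mg/L; x_c ≈ 239 km

With k_a/k_1 = 3.330 and 1 − D₀(k_a−k_1)/(k_1 L₀) = 0.9313,
t_c = ln(3.330 × 0.9313) / (0.324 − 0.0973) = ln(3.101) / 0.2267 = 1.132/0.2267 = 4.993 d.
D_c = (k_1/k_a) L₀ e^(−k_1 t_c) = (0.0973/0.324) × 41.4 × e^(−0.0973×4.993) = 0.3003 × 41.4 × 0.6152 = 7.649 mg/L.
x_c = v t_c = 0.555 m/s × 4.993 d × 86400 s/d = 239400 m ≈ 239 km.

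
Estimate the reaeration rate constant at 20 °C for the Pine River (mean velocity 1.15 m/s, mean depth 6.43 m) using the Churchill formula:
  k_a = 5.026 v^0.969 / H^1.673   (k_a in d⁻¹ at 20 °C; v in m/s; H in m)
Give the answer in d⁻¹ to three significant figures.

k_a = 5.026 × 1.15^0.969 / 6.43^1.673 = 5.026 × 1.145 / 22.50 = 0.2558 d⁻¹.

k_a ≈ 0.256 d⁻¹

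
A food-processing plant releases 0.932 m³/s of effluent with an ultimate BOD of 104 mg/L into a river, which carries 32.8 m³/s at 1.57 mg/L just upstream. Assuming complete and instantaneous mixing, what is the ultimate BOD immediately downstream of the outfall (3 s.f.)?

4.40 mg/L

Flow-weighted mixing: C = (Q_r C_r + Q_w C_w)/(Q_r + Q_w)
= (32.8×1.57 + 0.932×104)/(32.8 + 0.932) = 148.4/33.73 = 4.400 mg/L.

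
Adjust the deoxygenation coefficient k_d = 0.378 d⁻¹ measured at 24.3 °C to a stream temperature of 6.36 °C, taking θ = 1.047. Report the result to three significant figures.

k_d(T₂) = k_d(T₁) · θ^(T₂−T₁) = 0.378 × 1.047^(6.36−24.3)
= 0.378 × 1.047^-17.9 = 0.378 × 0.4387 = 0.1658 d⁻¹.

k_d ≈ 0.166 d⁻¹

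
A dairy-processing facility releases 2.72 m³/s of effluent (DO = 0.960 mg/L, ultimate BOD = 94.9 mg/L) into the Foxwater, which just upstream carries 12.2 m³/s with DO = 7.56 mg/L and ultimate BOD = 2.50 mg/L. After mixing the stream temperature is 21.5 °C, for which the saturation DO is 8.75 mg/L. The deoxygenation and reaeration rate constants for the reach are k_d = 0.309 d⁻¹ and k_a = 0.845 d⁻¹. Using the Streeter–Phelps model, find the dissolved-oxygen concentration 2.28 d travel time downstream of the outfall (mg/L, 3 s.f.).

DO ≈ 4.51 mg/L

Mixed DO = (12.2×7.56 + 2.72×0.960)/(12.2+2.72) = 94.84/14.92 = 6.357 mg/L.
Mixed L₀ = (12.2×2.50 + 2.72×94.9)/(14.92) = 288.6/14.92 = 19.35 mg/L.
Initial deficit D₀ = C_s − DO₀ = 8.75 − 6.357 = 2.393 mg/L.
D(2.28) = [0.309×19.35/(0.845−0.309)](e^(−0.309×2.28) − e^(−0.845×2.28)) + 2.393 e^(−0.845×2.28)
= 11.15 × (0.4943 − 0.1456) + 2.393 × 0.1456 = 4.237 mg/L.
DO = 8.75 − 4.237 = 4.513 mg/L.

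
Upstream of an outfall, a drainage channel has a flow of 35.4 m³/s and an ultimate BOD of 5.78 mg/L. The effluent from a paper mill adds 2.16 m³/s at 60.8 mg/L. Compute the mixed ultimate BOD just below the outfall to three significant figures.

8.94 mg/L

Flow-weighted mixing: C = (Q_r C_r + Q_w C_w)/(Q_r + Q_w)
= (35.4×5.78 + 2.16×60.8)/(35.4 + 2.16) = 335.9/37.56 = 8.944 mg/L.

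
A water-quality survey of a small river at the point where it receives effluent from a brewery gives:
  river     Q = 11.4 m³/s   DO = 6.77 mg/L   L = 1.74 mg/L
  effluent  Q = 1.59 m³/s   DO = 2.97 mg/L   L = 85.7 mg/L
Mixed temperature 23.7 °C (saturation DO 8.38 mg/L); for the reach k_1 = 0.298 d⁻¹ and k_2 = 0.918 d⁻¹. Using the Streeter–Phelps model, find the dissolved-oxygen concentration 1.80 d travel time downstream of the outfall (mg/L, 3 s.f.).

Mixed DO = (11.4×6.77 + 1.59×2.97)/(11.4+1.59) = 81.90/12.99 = 6.305 mg/L.
Mixed L₀ = (11.4×1.74 + 1.59×85.7)/(12.99) = 156.1/12.99 = 12.02 mg/L.
Initial deficit D₀ = C_s − DO₀ = 8.38 − 6.305 = 2.075 mg/L.
D(1.80) = [0.298×12.02/(0.918−0.298)](e^(−0.298×1.80) − e^(−0.918×1.80)) + 2.075 e^(−0.918×1.80)
= 5.776 × (0.5848 − 0.1916) + 2.075 × 0.1916 = 2.669 mg/L.
DO = 8.38 − 2.669 = 5.711 mg/L.

DO ≈ 5.71 mg/L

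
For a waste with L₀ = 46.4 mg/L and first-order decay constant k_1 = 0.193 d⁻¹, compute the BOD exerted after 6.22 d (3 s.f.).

y ≈ 32.4 mg/L

y_t = L₀(1 − e^(−k_1 t)) = 46.4 × (1 − e^(−0.193×6.22))
= 46.4 × (1 − 0.3011) = 46.4 × 0.6989 = 32.43 mg/L.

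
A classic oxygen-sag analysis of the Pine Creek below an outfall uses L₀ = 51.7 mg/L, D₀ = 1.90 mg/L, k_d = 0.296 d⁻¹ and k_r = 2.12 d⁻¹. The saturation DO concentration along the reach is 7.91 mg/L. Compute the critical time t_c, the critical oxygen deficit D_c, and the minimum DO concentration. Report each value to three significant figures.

t_c ≈ 0.939 d; D_c ≈ 5.47 mg/L; min DO ≈ 2.44 mg/L

At the critical point dD/dt = 0, so k_d L₀ e^(−k_d t) = k_r D. Substituting D(t) from the Streeter–Phelps equation and solving for t gives
t_c = ln[(k_r/k_d)(1 − D₀(k_r−k_d)/(k_d L₀))] / (k_r−k_d).
Here k_r−k_d = 1.824 d⁻¹ and 1 − D₀(k_r−k_d)/(k_d L₀) = 1 − 1.90×1.824/(0.296×51.7) = 0.7735, so
t_c = ln(7.162 × 0.7735) / 1.824 = 1.712 / 1.824 = 0.9386 d.
L(t_c) = L₀ e^(−k_d t_c) = 51.7 × 0.7574 = 39.16 mg/L, and at the critical point k_r D_c = k_d L, so D_c = (0.296/2.12) × 39.16 = 5.467 mg/L.
Minimum DO = C_s − D_c = 7.91 − 5.467 = 2.443 mg/L.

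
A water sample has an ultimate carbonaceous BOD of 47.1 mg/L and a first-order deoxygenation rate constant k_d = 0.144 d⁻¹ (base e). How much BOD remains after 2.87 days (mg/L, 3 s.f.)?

L ≈ 31.2 mg/L

L_t = L₀ e^(−k_d t) = 47.1 × e^(−0.144×2.87) = 47.1 × 0.6615 = 31.16 mg/L.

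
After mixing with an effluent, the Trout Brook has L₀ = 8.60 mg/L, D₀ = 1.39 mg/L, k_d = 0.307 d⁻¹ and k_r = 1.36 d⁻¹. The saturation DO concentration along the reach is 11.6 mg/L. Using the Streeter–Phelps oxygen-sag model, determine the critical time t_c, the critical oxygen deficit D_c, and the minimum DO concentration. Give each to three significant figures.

At the critical point dD/dt = 0, so k_d L₀ e^(−k_d t) = k_r D. Substituting D(t) from the Streeter–Phelps equation and solving for t gives
t_c = ln[(k_r/k_d)(1 − D₀(k_r−k_d)/(k_d L₀))] / (k_r−k_d).
Here k_r−k_d = 1.053 d⁻¹ and 1 − D₀(k_r−k_d)/(k_d L₀) = 1 − 1.39×1.053/(0.307×8.60) = 0.4456, so
t_c = ln(4.430 × 0.4456) / 1.053 = 0.6801 / 1.053 = 0.6459 d.
D_c = (k_d/k_r) L₀ e^(−k_d t_c) = (0.307/1.36) × 8.60 × e^(−0.307×0.6459) = 0.2257 × 8.60 × 0.8201 = 1.592 mg/L.
Minimum DO = C_s − D_c = 11.6 − 1.592 = 10.01 mg/L.

t_c ≈ 0.646 d; D_c ≈ 1.59 mg/L; min DO ≈ 10.0 mg/L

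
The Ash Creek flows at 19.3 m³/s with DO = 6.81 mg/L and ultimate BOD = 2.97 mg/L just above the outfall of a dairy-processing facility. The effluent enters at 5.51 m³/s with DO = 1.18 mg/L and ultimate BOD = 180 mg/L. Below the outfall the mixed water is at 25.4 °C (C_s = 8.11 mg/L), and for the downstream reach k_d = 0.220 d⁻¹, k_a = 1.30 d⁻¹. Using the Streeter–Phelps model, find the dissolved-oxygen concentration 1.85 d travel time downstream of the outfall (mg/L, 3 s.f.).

Mixed DO = (19.3×6.81 + 5.51×1.18)/(19.3+5.51) = 137.9/24.81 = 5.560 mg/L.
Mixed L₀ = (19.3×2.97 + 5.51×180)/(24.81) = 1049/24.81 = 42.29 mg/L.
Initial deficit D₀ = C_s − DO₀ = 8.11 − 5.560 = 2.550 mg/L.
D(1.85) = [0.220×42.29/(1.30−0.220)](e^(−0.220×1.85) − e^(−1.30×1.85)) + 2.550 e^(−1.30×1.85)
= 8.614 × (0.6656 − 0.09027) + 2.550 × 0.09027 = 5.186 mg/L.
DO = 8.11 − 5.186 = 2.924 mg/L.

DO ≈ 2.92 mg/L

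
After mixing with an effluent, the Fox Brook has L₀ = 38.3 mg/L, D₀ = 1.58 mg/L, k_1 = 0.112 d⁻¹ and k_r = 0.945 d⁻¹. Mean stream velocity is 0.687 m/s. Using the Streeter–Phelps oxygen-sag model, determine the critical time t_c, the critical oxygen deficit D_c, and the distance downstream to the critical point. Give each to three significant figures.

t_c ≈ 2.12 d; D_c ≈ 3.58 mg/L; x_c ≈ 126 km

At the critical point dD/dt = 0, so k_1 L₀ e^(−k_1 t) = k_r D. Substituting D(t) from the Streeter–Phelps equation and solving for t gives
t_c = ln[(k_r/k_1)(1 − D₀(k_r−k_1)/(k_1 L₀))] / (k_r−k_1).
Here k_r−k_1 = 0.8330 d⁻¹ and 1 − D₀(k_r−k_1)/(k_1 L₀) = 1 − 1.58×0.8330/(0.112×38.3) = 0.6932, so
t_c = ln(8.438 × 0.6932) / 0.8330 = 1.766 / 0.8330 = 2.120 d.
L(t_c) = L₀ e^(−k_1 t_c) = 38.3 × 0.7886 = 30.20 mg/L, and at the critical point k_r D_c = k_1 L, so D_c = (0.112/0.945) × 30.20 = 3.580 mg/L.
x_c = v t_c = 0.687 m/s × 2.120 d × 86400 s/d = 125900 m ≈ 126 km.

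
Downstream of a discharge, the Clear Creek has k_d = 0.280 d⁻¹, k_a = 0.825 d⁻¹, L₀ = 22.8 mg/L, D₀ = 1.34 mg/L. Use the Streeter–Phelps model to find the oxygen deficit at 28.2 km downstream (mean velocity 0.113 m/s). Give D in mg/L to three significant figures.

Travel time t = x/v = 28.2 km / (0.113 m/s) = 28200 m / 0.113 m/s = 249600 s = 2.888 d.
k_d L₀/(k_a−k_d) = 0.280×22.8/(0.825−0.280) = 6.384/0.5450 = 11.71 mg/L.
e^(−k_d t) = e^(−0.280×2.888) = 0.4454; e^(−k_a t) = e^(−0.825×2.888) = 0.09228.
D = 11.71 × (0.4454 − 0.09228) + 1.34 × 0.09228 = 4.137 + 0.1237 = 4.260 mg/L.

D ≈ 4.26 mg/L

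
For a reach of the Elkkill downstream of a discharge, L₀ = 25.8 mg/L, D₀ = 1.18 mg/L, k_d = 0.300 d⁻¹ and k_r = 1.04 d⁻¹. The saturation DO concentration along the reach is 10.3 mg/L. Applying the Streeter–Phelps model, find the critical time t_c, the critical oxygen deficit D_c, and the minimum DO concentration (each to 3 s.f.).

t_c ≈ 1.52 d; D_c ≈ 4.72 mg/L; min DO ≈ 5.58 mg/L

t_c = [1/(k_r−k_d)] ln[(k_r/k_d)(1 − D₀(k_r−k_d)/(k_d L₀))]
= [1/(1.04−0.300)] ln[(1.04/0.300)(1 − 1.18×0.7400/(0.300×25.8))]
= (1/0.7400) ln[3.467 × 0.8872] = 1.351 × ln(3.076) = 1.351 × 1.123 = 1.518 d.
L(t_c) = L₀ e^(−k_d t_c) = 25.8 × 0.6342 = 16.36 mg/L, and at the critical point k_r D_c = k_d L, so D_c = (0.300/1.04) × 16.36 = 4.720 mg/L.
Minimum DO = C_s − D_c = 10.3 − 4.720 = 5.580 mg/L.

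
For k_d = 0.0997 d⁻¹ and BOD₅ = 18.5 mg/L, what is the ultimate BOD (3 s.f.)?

L₀ ≈ 47.1 mg/L

BOD₅ = L₀(1 − e^(−5k_d)) ⇒ L₀ = BOD₅ / (1 − e^(−5×0.0997))
= 18.5 / (1 − 0.6074) = 18.5 / 0.3926 = 47.13 mg/L.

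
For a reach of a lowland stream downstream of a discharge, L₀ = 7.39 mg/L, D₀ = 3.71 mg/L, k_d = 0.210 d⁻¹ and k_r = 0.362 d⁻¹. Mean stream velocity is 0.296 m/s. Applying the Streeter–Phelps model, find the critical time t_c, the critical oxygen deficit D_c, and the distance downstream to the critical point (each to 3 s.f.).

t_c ≈ 0.612 d; D_c ≈ 3.77 mg/L; x_c ≈ 15.6 km

t_c = [1/(k_r−k_d)] ln[(k_r/k_d)(1 − D₀(k_r−k_d)/(k_d L₀))]
= [1/(0.362−0.210)] ln[(0.362/0.210)(1 − 3.71×0.1520/(0.210×7.39))]
= (1/0.1520) ln[1.724 × 0.6366] = 6.579 × ln(1.097) = 6.579 × 0.09296 = 0.6116 d.
L(t_c) = L₀ e^(−k_d t_c) = 7.39 × 0.8795 = 6.499 mg/L, and at the critical point k_r D_c = k_d L, so D_c = (0.210/0.362) × 6.499 = 3.770 mg/L.
x_c = v t_c = 0.296 m/s × 0.6116 d × 86400 s/d = 15640 m ≈ 15.6 km.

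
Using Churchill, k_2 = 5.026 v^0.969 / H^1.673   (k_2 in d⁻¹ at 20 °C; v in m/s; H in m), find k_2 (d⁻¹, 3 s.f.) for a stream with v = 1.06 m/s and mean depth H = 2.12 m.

k_2 ≈ 1.51 d⁻¹

k_2 = 5.026 × 1.06^0.969 / 2.12^1.673 = 5.026 × 1.058 / 3.515 = 1.513 d⁻¹.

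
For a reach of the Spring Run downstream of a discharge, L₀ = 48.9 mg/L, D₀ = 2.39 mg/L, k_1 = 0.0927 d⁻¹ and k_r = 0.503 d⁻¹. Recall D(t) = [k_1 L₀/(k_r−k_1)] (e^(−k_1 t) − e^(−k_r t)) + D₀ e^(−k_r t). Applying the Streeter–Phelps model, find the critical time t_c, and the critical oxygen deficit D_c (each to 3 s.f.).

t_c ≈ 3.53 d; D_c ≈ 6.50 mg/L

With k_r/k_1 = 5.426 and 1 − D₀(k_r−k_1)/(k_1 L₀) = 0.7837,
t_c = ln(5.426 × 0.7837) / (0.503 − 0.0927) = ln(4.252) / 0.4103 = 1.447/0.4103 = 3.528 d.
L(t_c) = L₀ e^(−k_1 t_c) = 48.9 × 0.7211 = 35.26 mg/L, and at the critical point k_r D_c = k_1 L, so D_c = (0.0927/0.503) × 35.26 = 6.498 mg/L.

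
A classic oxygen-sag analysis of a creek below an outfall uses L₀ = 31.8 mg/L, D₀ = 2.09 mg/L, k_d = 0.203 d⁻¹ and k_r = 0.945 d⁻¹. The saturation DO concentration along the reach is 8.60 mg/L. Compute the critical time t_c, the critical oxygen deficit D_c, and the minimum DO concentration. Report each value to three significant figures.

t_c ≈ 1.70 d; D_c ≈ 4.84 mg/L; min DO ≈ 3.76 mg/L

t_c = [1/(k_r−k_d)] ln[(k_r/k_d)(1 − D₀(k_r−k_d)/(k_d L₀))]
= [1/(0.945−0.203)] ln[(0.945/0.203)(1 − 2.09×0.7420/(0.203×31.8))]
= (1/0.7420) ln[4.655 × 0.7598] = 1.348 × ln(3.537) = 1.348 × 1.263 = 1.702 d.
L(t_c) = L₀ e^(−k_d t_c) = 31.8 × 0.7078 = 22.51 mg/L, and at the critical point k_r D_c = k_d L, so D_c = (0.203/0.945) × 22.51 = 4.835 mg/L.
Minimum DO = C_s − D_c = 8.60 − 4.835 = 3.765 mg/L.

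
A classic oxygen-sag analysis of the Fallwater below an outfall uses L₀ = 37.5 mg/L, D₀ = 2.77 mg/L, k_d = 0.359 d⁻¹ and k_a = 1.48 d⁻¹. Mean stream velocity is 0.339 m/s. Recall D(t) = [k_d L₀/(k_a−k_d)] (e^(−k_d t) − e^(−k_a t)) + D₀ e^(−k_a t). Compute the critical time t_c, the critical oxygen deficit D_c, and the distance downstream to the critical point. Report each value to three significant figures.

t_c ≈ 1.03 d; D_c ≈ 6.29 mg/L; x_c ≈ 30.2 km

At the critical point dD/dt = 0, so k_d L₀ e^(−k_d t) = k_a D. Substituting D(t) from the Streeter–Phelps equation and solving for t gives
t_c = ln[(k_a/k_d)(1 − D₀(k_a−k_d)/(k_d L₀))] / (k_a−k_d).
Here k_a−k_d = 1.121 d⁻¹ and 1 − D₀(k_a−k_d)/(k_d L₀) = 1 − 2.77×1.121/(0.359×37.5) = 0.7693, so
t_c = ln(4.123 × 0.7693) / 1.121 = 1.154 / 1.121 = 1.030 d.
D_c = (k_d/k_a) L₀ e^(−k_d t_c) = (0.359/1.48) × 37.5 × e^(−0.359×1.030) = 0.2426 × 37.5 × 0.6910 = 6.285 mg/L.
x_c = v t_c = 0.339 m/s × 1.030 d × 86400 s/d = 30160 m ≈ 30.2 km.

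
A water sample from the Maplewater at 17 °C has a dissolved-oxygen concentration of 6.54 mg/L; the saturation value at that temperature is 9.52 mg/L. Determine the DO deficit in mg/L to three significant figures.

D ≈ 2.98 mg/L

D = C_s − C = 9.52 − 6.54 = 2.98 mg/L.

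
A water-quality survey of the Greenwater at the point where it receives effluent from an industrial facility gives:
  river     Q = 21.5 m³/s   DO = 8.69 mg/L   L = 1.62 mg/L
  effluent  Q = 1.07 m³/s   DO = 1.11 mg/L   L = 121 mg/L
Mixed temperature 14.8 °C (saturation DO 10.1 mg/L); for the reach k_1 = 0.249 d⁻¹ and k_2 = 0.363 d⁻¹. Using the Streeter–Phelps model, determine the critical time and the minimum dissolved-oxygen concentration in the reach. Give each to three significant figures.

Mixed DO = (21.5×8.69 + 1.07×1.11)/(21.5+1.07) = 188.0/22.57 = 8.331 mg/L.
Mixed L₀ = (21.5×1.62 + 1.07×121)/(22.57) = 164.3/22.57 = 7.280 mg/L.
Initial deficit D₀ = C_s − DO₀ = 10.1 − 8.331 = 1.769 mg/L.
t_c = (1/0.1140) ln[(0.363/0.249)(1 − 1.769×0.1140/(0.249×7.280))] = 8.772 × ln(1.296) = 2.272 d.
D_c = (0.249/0.363) × 7.280 × e^(−0.249×2.272) = 0.6860 × 7.280 × 0.5680 = 2.836 mg/L.
Minimum DO = 10.1 − 2.836 = 7.264 mg/L.

t_c ≈ 2.27 d; minimum DO ≈ 7.26 mg/L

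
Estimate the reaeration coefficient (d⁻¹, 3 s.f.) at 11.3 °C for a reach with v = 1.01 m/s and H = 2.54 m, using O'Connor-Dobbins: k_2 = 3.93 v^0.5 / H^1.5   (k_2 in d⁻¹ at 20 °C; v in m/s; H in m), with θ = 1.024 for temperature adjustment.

k_2(20) = 3.93 × 1.01^0.5 / 2.54^1.5 = 3.93 × 1.005 / 4.048 = 0.9757 d⁻¹.
k_2(11.3) = 0.9757 × 1.024^(11.3−20) = 0.9757 × 0.8136 = 0.7938 d⁻¹.

k_2 ≈ 0.794 d⁻¹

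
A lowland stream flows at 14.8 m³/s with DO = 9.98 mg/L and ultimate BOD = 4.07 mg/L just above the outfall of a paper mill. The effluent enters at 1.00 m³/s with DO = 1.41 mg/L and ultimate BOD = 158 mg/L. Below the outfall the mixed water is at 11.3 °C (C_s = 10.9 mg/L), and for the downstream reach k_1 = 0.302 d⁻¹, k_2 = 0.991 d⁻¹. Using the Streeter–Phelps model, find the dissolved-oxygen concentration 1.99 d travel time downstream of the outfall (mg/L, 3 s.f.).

Mixed DO = (14.8×9.98 + 1.00×1.41)/(14.8+1.00) = 149.1/15.80 = 9.438 mg/L.
Mixed L₀ = (14.8×4.07 + 1.00×158)/(15.80) = 218.2/15.80 = 13.81 mg/L.
Initial deficit D₀ = C_s − DO₀ = 10.9 − 9.438 = 1.462 mg/L.
D(1.99) = [0.302×13.81/(0.991−0.302)](e^(−0.302×1.99) − e^(−0.991×1.99)) + 1.462 e^(−0.991×1.99)
= 6.054 × (0.5483 − 0.1392) + 1.462 × 0.1392 = 2.680 mg/L.
DO = 10.9 − 2.680 = 8.220 mg/L.

DO ≈ 8.22 mg/L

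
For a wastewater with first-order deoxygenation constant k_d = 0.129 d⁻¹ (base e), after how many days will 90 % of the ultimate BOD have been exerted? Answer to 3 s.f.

t ≈ 17.8 d

y/L₀ = 1 − e^(−k_d t) = 0.90 ⇒ e^(−k_d t) = 0.100
t = −ln(0.100) / 0.129 = 2.303 / 0.129 = 17.85 d.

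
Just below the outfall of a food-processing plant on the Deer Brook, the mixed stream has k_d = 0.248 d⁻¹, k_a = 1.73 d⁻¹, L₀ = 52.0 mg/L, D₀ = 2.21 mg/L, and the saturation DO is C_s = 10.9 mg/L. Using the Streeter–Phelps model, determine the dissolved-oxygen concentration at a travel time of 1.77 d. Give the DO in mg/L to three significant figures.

k_d L₀/(k_a−k_d) = 0.248×52.0/(1.73−0.248) = 12.90/1.482 = 8.702 mg/L.
e^(−k_d t) = e^(−0.248×1.770) = 0.6447; e^(−k_a t) = e^(−1.73×1.770) = 0.04679.
D = 8.702 × (0.6447 − 0.04679) + 2.21 × 0.04679 = 5.203 + 0.1034 = 5.306 mg/L.
DO = C_s − D = 10.9 − 5.306 = 5.594 mg/L.

DO ≈ 5.59 mg/L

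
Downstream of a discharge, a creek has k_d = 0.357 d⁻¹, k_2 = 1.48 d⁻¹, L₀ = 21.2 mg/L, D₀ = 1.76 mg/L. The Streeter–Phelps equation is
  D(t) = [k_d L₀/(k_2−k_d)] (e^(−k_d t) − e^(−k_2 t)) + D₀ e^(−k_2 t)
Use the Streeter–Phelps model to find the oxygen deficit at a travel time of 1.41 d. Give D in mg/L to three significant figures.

k_d L₀/(k_2−k_d) = 0.357×21.2/(1.48−0.357) = 7.568/1.123 = 6.739 mg/L.
e^(−k_d t) = e^(−0.357×1.410) = 0.6045; e^(−k_2 t) = e^(−1.48×1.410) = 0.1241.
D = 6.739 × (0.6045 − 0.1241) + 1.76 × 0.1241 = 3.238 + 0.2184 = 3.456 mg/L.

D ≈ 3.46 mg/L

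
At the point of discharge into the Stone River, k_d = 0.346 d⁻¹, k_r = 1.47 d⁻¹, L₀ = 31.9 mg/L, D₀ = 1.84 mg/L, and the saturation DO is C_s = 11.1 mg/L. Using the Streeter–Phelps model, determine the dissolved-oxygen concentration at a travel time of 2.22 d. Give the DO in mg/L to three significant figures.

DO ≈ 6.85 mg/L

k_d L₀/(k_r−k_d) = 0.346×31.9/(1.47−0.346) = 11.04/1.124 = 9.820 mg/L.
e^(−k_d t) = e^(−0.346×2.220) = 0.4639; e^(−k_r t) = e^(−1.47×2.220) = 0.03826.
D = 9.820 × (0.4639 − 0.03826) + 1.84 × 0.03826 = 4.180 + 0.07039 = 4.250 mg/L.
DO = C_s − D = 11.1 − 4.250 = 6.850 mg/L.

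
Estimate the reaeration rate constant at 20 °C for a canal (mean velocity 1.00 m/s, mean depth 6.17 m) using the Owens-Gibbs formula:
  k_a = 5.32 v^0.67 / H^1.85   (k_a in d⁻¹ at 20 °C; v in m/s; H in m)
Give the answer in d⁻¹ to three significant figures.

k_a = 5.32 × 1.00^0.67 / 6.17^1.85 = 5.32 × 1.000 / 28.98 = 0.1836 d⁻¹.

k_a ≈ 0.184 d⁻¹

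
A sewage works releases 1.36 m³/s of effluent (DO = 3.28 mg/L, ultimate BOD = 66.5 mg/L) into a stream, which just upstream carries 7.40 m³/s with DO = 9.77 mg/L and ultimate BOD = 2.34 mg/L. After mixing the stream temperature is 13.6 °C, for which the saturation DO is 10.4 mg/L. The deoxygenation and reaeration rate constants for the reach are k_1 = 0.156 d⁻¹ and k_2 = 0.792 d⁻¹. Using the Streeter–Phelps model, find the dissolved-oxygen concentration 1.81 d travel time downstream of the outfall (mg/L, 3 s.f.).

DO ≈ 8.45 mg/L

Mixed DO = (7.40×9.77 + 1.36×3.28)/(7.40+1.36) = 76.76/8.760 = 8.762 mg/L.
Mixed L₀ = (7.40×2.34 + 1.36×66.5)/(8.760) = 107.8/8.760 = 12.30 mg/L.
Initial deficit D₀ = C_s − DO₀ = 10.4 − 8.762 = 1.638 mg/L.
D(1.81) = [0.156×12.30/(0.792−0.156)](e^(−0.156×1.81) − e^(−0.792×1.81)) + 1.638 e^(−0.792×1.81)
= 3.017 × (0.7540 − 0.2385) + 1.638 × 0.2385 = 1.946 mg/L.
DO = 10.4 − 1.946 = 8.454 mg/L.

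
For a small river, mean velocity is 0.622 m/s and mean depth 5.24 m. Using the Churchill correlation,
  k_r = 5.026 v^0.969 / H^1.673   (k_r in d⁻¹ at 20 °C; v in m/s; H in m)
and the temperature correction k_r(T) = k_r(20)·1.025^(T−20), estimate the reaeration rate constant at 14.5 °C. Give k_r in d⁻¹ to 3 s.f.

k_r ≈ 0.173 d⁻¹

k_r(20) = 5.026 × 0.622^0.969 / 5.24^1.673 = 5.026 × 0.6312 / 15.98 = 0.1986 d⁻¹.
k_r(14.5) = 0.1986 × 1.025^(14.5−20) = 0.1986 × 0.8730 = 0.1734 d⁻¹.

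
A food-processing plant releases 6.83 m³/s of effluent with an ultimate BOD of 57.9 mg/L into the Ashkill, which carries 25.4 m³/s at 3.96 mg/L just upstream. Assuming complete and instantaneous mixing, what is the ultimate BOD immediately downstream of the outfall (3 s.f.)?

Flow-weighted mixing: C = (Q_r C_r + Q_w C_w)/(Q_r + Q_w)
= (25.4×3.96 + 6.83×57.9)/(25.4 + 6.83) = 496.0/32.23 = 15.39 mg/L.

15.4 mg/L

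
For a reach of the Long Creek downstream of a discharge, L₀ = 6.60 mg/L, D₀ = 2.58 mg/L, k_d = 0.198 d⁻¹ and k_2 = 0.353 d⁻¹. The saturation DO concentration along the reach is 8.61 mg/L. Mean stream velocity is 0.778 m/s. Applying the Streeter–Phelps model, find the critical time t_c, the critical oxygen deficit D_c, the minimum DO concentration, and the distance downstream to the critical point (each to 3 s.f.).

At the critical point dD/dt = 0, so k_d L₀ e^(−k_d t) = k_2 D. Substituting D(t) from the Streeter–Phelps equation and solving for t gives
t_c = ln[(k_2/k_d)(1 − D₀(k_2−k_d)/(k_d L₀))] / (k_2−k_d).
Here k_2−k_d = 0.1550 d⁻¹ and 1 − D₀(k_2−k_d)/(k_d L₀) = 1 − 2.58×0.1550/(0.198×6.60) = 0.6940, so
t_c = ln(1.783 × 0.6940) / 0.1550 = 0.2129 / 0.1550 = 1.374 d.
D_c = (k_d/k_2) L₀ e^(−k_d t_c) = (0.198/0.353) × 6.60 × e^(−0.198×1.374) = 0.5609 × 6.60 × 0.7619 = 2.820 mg/L.
Minimum DO = C_s − D_c = 8.61 − 2.820 = 5.790 mg/L.
x_c = v t_c = 0.778 m/s × 1.374 d × 86400 s/d = 92330 m ≈ 92.3 km.

t_c ≈ 1.37 d; D_c ≈ 2.82 mg/L; min DO ≈ 5.79 mg/L; x_c ≈ 92.3 km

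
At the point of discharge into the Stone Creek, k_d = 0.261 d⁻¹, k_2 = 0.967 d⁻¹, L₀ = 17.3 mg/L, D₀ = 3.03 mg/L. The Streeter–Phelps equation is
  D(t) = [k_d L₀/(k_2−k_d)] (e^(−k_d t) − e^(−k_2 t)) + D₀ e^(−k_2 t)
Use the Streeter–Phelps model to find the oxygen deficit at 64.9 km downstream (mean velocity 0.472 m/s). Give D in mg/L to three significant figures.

D ≈ 3.50 mg/L

Travel time t = x/v = 64.9 km / (0.472 m/s) = 64900 m / 0.472 m/s = 137500 s = 1.591 d.
k_d L₀/(k_2−k_d) = 0.261×17.3/(0.967−0.261) = 4.515/0.7060 = 6.396 mg/L.
e^(−k_d t) = e^(−0.261×1.591) = 0.6601; e^(−k_2 t) = e^(−0.967×1.591) = 0.2146.
D = 6.396 × (0.6601 − 0.2146) + 3.03 × 0.2146 = 2.849 + 0.6503 = 3.499 mg/L.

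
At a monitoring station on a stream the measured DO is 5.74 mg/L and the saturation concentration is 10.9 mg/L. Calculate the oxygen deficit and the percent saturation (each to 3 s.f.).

D ≈ 5.16 mg/L; 52.7 % saturation

D = C_s − C = 10.9 − 5.74 = 5.16 mg/L.
% saturation = 5.74/10.9 × 100 = 52.7 %.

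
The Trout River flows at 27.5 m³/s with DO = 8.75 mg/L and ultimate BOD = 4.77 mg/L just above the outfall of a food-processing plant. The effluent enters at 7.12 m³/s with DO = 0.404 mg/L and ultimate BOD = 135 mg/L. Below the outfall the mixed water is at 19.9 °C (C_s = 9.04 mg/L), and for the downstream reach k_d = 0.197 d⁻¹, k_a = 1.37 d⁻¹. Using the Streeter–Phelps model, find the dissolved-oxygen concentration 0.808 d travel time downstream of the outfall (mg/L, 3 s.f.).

Mixed DO = (27.5×8.75 + 7.12×0.404)/(27.5+7.12) = 243.5/34.62 = 7.034 mg/L.
Mixed L₀ = (27.5×4.77 + 7.12×135)/(34.62) = 1092/34.62 = 31.55 mg/L.
Initial deficit D₀ = C_s − DO₀ = 9.04 − 7.034 = 2.006 mg/L.
D(0.808) = [0.197×31.55/(1.37−0.197)](e^(−0.197×0.808) − e^(−1.37×0.808)) + 2.006 e^(−1.37×0.808)
= 5.299 × (0.8528 − 0.3306) + 2.006 × 0.3306 = 3.431 mg/L.
DO = 9.04 − 3.431 = 5.609 mg/L.

DO ≈ 5.61 mg/L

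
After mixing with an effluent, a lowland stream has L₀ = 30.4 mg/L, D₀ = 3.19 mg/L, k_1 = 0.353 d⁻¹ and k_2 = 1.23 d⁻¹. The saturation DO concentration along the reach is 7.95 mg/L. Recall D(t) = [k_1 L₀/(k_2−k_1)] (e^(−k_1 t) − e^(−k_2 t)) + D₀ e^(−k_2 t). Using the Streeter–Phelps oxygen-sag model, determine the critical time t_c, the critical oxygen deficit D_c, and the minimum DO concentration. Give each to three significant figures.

At the critical point dD/dt = 0, so k_1 L₀ e^(−k_1 t) = k_2 D. Substituting D(t) from the Streeter–Phelps equation and solving for t gives
t_c = ln[(k_2/k_1)(1 − D₀(k_2−k_1)/(k_1 L₀))] / (k_2−k_1).
Here k_2−k_1 = 0.8770 d⁻¹ and 1 − D₀(k_2−k_1)/(k_1 L₀) = 1 − 3.19×0.8770/(0.353×30.4) = 0.7393, so
t_c = ln(3.484 × 0.7393) / 0.8770 = 0.9462 / 0.8770 = 1.079 d.
L(t_c) = L₀ e^(−k_1 t_c) = 30.4 × 0.6833 = 20.77 mg/L, and at the critical point k_2 D_c = k_1 L, so D_c = (0.353/1.23) × 20.77 = 5.961 mg/L.
Minimum DO = C_s − D_c = 7.95 − 5.961 = 1.989 mg/L.

t_c ≈ 1.08 d; D_c ≈ 5.96 mg/L; min DO ≈ 1.99 mg/L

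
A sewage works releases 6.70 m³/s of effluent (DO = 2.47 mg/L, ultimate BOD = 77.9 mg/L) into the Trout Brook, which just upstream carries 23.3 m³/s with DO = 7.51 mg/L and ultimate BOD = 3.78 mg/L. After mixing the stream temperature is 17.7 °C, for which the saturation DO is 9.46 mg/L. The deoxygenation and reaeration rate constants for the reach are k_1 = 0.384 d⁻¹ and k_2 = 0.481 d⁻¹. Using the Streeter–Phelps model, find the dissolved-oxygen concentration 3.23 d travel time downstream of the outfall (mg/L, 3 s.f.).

Mixed DO = (23.3×7.51 + 6.70×2.47)/(23.3+6.70) = 191.5/30.00 = 6.384 mg/L.
Mixed L₀ = (23.3×3.78 + 6.70×77.9)/(30.00) = 610.0/30.00 = 20.33 mg/L.
Initial deficit D₀ = C_s − DO₀ = 9.46 − 6.384 = 3.076 mg/L.
D(3.23) = [0.384×20.33/(0.481−0.384)](e^(−0.384×3.23) − e^(−0.481×3.23)) + 3.076 e^(−0.481×3.23)
= 80.50 × (0.2893 − 0.2115) + 3.076 × 0.2115 = 6.914 mg/L.
DO = 9.46 − 6.914 = 2.546 mg/L.

DO ≈ 2.55 mg/L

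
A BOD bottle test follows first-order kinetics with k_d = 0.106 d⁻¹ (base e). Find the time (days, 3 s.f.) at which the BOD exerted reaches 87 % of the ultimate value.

y/L₀ = 1 − e^(−k_d t) = 0.87 ⇒ e^(−k_d t) = 0.130
t = −ln(0.130) / 0.106 = 2.040 / 0.106 = 19.25 d.

t ≈ 19.2 d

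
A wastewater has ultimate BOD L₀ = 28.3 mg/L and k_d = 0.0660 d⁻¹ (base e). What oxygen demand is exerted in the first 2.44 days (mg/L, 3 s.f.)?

y ≈ 4.21 mg/L

y_t = L₀(1 − e^(−k_d t)) = 28.3 × (1 − e^(−0.0660×2.44))
= 28.3 × (1 − 0.8513) = 28.3 × 0.1487 = 4.209 mg/L.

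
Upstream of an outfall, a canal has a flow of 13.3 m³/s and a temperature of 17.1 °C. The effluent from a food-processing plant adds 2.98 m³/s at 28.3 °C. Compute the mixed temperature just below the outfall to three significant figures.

Flow-weighted mixing: C = (Q_r C_r + Q_w C_w)/(Q_r + Q_w)
= (13.3×17.1 + 2.98×28.3)/(13.3 + 2.98) = 311.8/16.28 = 19.15 °C.

19.2 °C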